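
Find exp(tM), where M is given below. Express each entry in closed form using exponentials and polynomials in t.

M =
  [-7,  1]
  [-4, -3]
e^{tM} =
  [-2*t*exp(-5*t) + exp(-5*t), t*exp(-5*t)]
  [-4*t*exp(-5*t), 2*t*exp(-5*t) + exp(-5*t)]

Strategy: write M = P · J · P⁻¹ where J is a Jordan canonical form, so e^{tM} = P · e^{tJ} · P⁻¹, and e^{tJ} can be computed block-by-block.

M has Jordan form
J =
  [-5,  1]
  [ 0, -5]
(up to reordering of blocks).

Per-block formulas:
  For a 2×2 Jordan block J_2(-5): exp(t · J_2(-5)) = e^(-5t)·(I + t·N), where N is the 2×2 nilpotent shift.

After assembling e^{tJ} and conjugating by P, we get:

e^{tM} =
  [-2*t*exp(-5*t) + exp(-5*t), t*exp(-5*t)]
  [-4*t*exp(-5*t), 2*t*exp(-5*t) + exp(-5*t)]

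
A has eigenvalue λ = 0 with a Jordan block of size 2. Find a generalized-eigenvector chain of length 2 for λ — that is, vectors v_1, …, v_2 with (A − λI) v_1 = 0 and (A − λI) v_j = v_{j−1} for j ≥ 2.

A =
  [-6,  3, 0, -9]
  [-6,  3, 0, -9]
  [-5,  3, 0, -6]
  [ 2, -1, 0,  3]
A Jordan chain for λ = 0 of length 2:
v_1 = (-6, -6, -5, 2)ᵀ
v_2 = (1, 0, 0, 0)ᵀ

Let N = A − (0)·I. We want v_2 with N^2 v_2 = 0 but N^1 v_2 ≠ 0; then v_{j-1} := N · v_j for j = 2, …, 2.

Pick v_2 = (1, 0, 0, 0)ᵀ.
Then v_1 = N · v_2 = (-6, -6, -5, 2)ᵀ.

Sanity check: (A − (0)·I) v_1 = (0, 0, 0, 0)ᵀ = 0. ✓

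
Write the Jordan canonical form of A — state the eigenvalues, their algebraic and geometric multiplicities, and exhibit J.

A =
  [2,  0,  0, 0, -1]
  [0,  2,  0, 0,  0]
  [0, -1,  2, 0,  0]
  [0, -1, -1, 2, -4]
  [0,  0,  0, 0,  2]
J_3(2) ⊕ J_2(2)

The characteristic polynomial is
  det(x·I − A) = x^5 - 10*x^4 + 40*x^3 - 80*x^2 + 80*x - 32 = (x - 2)^5

Eigenvalues and multiplicities (the geometric multiplicity of λ is n − rank(A − λI), which equals the number of Jordan blocks for λ):
  λ = 2: algebraic multiplicity = 5, geometric multiplicity = 2

Determining the block sizes for each eigenvalue:
  λ = 2: with am = 5 and gm = 2, the partition is not yet determined (e.g. several partitions of 5 into 2 parts exist). Let N = A − (2)·I. Computing rank(N^1) = 3, rank(N^2) = 1, rank(N^3) = 0; the number of blocks of size ≥ j is rank(N^{j−1}) − rank(N^j), giving [2, 2, 1]. So we have 1 block(s) of size 3, 1 block(s) of size 2 → block sizes [3, 2]

Assembling the blocks gives a Jordan form
J =
  [2, 1, 0, 0, 0]
  [0, 2, 1, 0, 0]
  [0, 0, 2, 0, 0]
  [0, 0, 0, 2, 1]
  [0, 0, 0, 0, 2]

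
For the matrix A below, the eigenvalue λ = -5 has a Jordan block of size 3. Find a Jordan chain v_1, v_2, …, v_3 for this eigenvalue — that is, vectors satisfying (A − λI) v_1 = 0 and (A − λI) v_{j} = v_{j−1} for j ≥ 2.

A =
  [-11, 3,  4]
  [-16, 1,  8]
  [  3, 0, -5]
A Jordan chain for λ = -5 of length 3:
v_1 = (0, 24, -18)ᵀ
v_2 = (-6, -16, 3)ᵀ
v_3 = (1, 0, 0)ᵀ

Let N = A − (-5)·I. We want v_3 with N^3 v_3 = 0 but N^2 v_3 ≠ 0; then v_{j-1} := N · v_j for j = 3, …, 2.

Pick v_3 = (1, 0, 0)ᵀ.
Then v_2 = N · v_3 = (-6, -16, 3)ᵀ.
Then v_1 = N · v_2 = (0, 24, -18)ᵀ.

Sanity check: (A − (-5)·I) v_1 = (0, 0, 0)ᵀ = 0. ✓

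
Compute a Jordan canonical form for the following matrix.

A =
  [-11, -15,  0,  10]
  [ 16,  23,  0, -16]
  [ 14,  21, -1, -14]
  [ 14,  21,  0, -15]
J_2(-1) ⊕ J_1(-1) ⊕ J_1(-1)

The characteristic polynomial is
  det(x·I − A) = x^4 + 4*x^3 + 6*x^2 + 4*x + 1 = (x + 1)^4

Eigenvalues and multiplicities (the geometric multiplicity of λ is n − rank(A − λI), which equals the number of Jordan blocks for λ):
  λ = -1: algebraic multiplicity = 4, geometric multiplicity = 3

Determining the block sizes for each eigenvalue:
  λ = -1: 3 blocks summing to 4 forces exactly one block of size 2 and the rest size 1 → block sizes [2, 1, 1]

Assembling the blocks gives a Jordan form
J =
  [-1,  1,  0,  0]
  [ 0, -1,  0,  0]
  [ 0,  0, -1,  0]
  [ 0,  0,  0, -1]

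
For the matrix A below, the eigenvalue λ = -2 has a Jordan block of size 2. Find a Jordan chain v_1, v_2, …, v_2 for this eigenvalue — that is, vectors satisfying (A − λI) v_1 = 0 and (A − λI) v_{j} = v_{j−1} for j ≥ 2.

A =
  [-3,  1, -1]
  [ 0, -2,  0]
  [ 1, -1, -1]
A Jordan chain for λ = -2 of length 2:
v_1 = (-1, 0, 1)ᵀ
v_2 = (1, 0, 0)ᵀ

Let N = A − (-2)·I. We want v_2 with N^2 v_2 = 0 but N^1 v_2 ≠ 0; then v_{j-1} := N · v_j for j = 2, …, 2.

Pick v_2 = (1, 0, 0)ᵀ.
Then v_1 = N · v_2 = (-1, 0, 1)ᵀ.

Sanity check: (A − (-2)·I) v_1 = (0, 0, 0)ᵀ = 0. ✓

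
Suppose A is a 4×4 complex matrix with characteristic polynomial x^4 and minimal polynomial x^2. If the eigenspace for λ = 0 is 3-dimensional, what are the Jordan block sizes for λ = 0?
Block sizes for λ = 0: [2, 1, 1]

Step 1 — from the characteristic polynomial, algebraic multiplicity of λ = 0 is 4. From dim ker(A − (0)·I) = 3, there are exactly 3 Jordan blocks for λ = 0.
Step 2 — from the minimal polynomial, the factor (x − 0)^2 tells us the largest block for λ = 0 has size 2.
Step 3 — with total size 4, 3 blocks, and largest block 2, the block sizes (in nonincreasing order) are [2, 1, 1].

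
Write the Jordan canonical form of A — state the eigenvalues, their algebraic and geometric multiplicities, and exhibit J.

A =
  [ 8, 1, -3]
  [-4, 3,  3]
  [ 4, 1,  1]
J_2(4) ⊕ J_1(4)

The characteristic polynomial is
  det(x·I − A) = x^3 - 12*x^2 + 48*x - 64 = (x - 4)^3

Eigenvalues and multiplicities (the geometric multiplicity of λ is n − rank(A − λI), which equals the number of Jordan blocks for λ):
  λ = 4: algebraic multiplicity = 3, geometric multiplicity = 2

Determining the block sizes for each eigenvalue:
  λ = 4: 2 blocks summing to 3 forces exactly one block of size 2 and the rest size 1 → block sizes [2, 1]

Assembling the blocks gives a Jordan form
J =
  [4, 1, 0]
  [0, 4, 0]
  [0, 0, 4]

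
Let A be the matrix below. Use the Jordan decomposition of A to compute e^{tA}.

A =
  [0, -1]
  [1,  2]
e^{tA} =
  [-t*exp(t) + exp(t), -t*exp(t)]
  [t*exp(t), t*exp(t) + exp(t)]

Strategy: write A = P · J · P⁻¹ where J is a Jordan canonical form, so e^{tA} = P · e^{tJ} · P⁻¹, and e^{tJ} can be computed block-by-block.

A has Jordan form
J =
  [1, 1]
  [0, 1]
(up to reordering of blocks).

Per-block formulas:
  For a 2×2 Jordan block J_2(1): exp(t · J_2(1)) = e^(1t)·(I + t·N), where N is the 2×2 nilpotent shift.

After assembling e^{tJ} and conjugating by P, we get:

e^{tA} =
  [-t*exp(t) + exp(t), -t*exp(t)]
  [t*exp(t), t*exp(t) + exp(t)]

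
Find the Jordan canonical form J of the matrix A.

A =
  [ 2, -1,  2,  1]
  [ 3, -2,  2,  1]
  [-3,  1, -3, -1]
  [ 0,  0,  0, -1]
J_2(-1) ⊕ J_1(-1) ⊕ J_1(-1)

The characteristic polynomial is
  det(x·I − A) = x^4 + 4*x^3 + 6*x^2 + 4*x + 1 = (x + 1)^4

Eigenvalues and multiplicities (the geometric multiplicity of λ is n − rank(A − λI), which equals the number of Jordan blocks for λ):
  λ = -1: algebraic multiplicity = 4, geometric multiplicity = 3

Determining the block sizes for each eigenvalue:
  λ = -1: 3 blocks summing to 4 forces exactly one block of size 2 and the rest size 1 → block sizes [2, 1, 1]

Assembling the blocks gives a Jordan form
J =
  [-1,  1,  0,  0]
  [ 0, -1,  0,  0]
  [ 0,  0, -1,  0]
  [ 0,  0,  0, -1]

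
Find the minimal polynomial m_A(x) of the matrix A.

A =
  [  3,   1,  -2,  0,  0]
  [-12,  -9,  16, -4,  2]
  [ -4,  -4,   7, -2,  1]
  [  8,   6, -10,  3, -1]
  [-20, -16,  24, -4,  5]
x^4 - 8*x^3 + 22*x^2 - 24*x + 9

The characteristic polynomial is χ_A(x) = (x - 3)^2*(x - 1)^3, so the eigenvalues are known. The minimal polynomial is
  m_A(x) = Π_λ (x − λ)^{k_λ}
where k_λ is the size of the *largest* Jordan block for λ (equivalently, the smallest k with (A − λI)^k v = 0 for every generalised eigenvector v of λ).

  λ = 1: largest Jordan block has size 2, contributing (x − 1)^2
  λ = 3: largest Jordan block has size 2, contributing (x − 3)^2

So m_A(x) = (x - 3)^2*(x - 1)^2 = x^4 - 8*x^3 + 22*x^2 - 24*x + 9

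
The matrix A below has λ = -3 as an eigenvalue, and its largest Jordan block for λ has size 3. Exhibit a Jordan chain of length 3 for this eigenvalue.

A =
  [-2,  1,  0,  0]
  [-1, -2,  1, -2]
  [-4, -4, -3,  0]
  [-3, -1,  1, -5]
A Jordan chain for λ = -3 of length 3:
v_1 = (2, -2, -8, -6)ᵀ
v_2 = (1, 1, -4, -1)ᵀ
v_3 = (0, 1, 0, 0)ᵀ

Let N = A − (-3)·I. We want v_3 with N^3 v_3 = 0 but N^2 v_3 ≠ 0; then v_{j-1} := N · v_j for j = 3, …, 2.

Pick v_3 = (0, 1, 0, 0)ᵀ.
Then v_2 = N · v_3 = (1, 1, -4, -1)ᵀ.
Then v_1 = N · v_2 = (2, -2, -8, -6)ᵀ.

Sanity check: (A − (-3)·I) v_1 = (0, 0, 0, 0)ᵀ = 0. ✓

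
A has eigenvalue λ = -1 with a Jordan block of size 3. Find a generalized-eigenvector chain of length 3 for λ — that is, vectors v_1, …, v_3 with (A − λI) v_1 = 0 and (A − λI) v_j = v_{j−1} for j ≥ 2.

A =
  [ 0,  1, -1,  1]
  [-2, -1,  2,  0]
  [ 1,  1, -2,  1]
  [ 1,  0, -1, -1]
A Jordan chain for λ = -1 of length 3:
v_1 = (-1, 0, -1, 0)ᵀ
v_2 = (1, -2, 1, 1)ᵀ
v_3 = (1, 0, 0, 0)ᵀ

Let N = A − (-1)·I. We want v_3 with N^3 v_3 = 0 but N^2 v_3 ≠ 0; then v_{j-1} := N · v_j for j = 3, …, 2.

Pick v_3 = (1, 0, 0, 0)ᵀ.
Then v_2 = N · v_3 = (1, -2, 1, 1)ᵀ.
Then v_1 = N · v_2 = (-1, 0, -1, 0)ᵀ.

Sanity check: (A − (-1)·I) v_1 = (0, 0, 0, 0)ᵀ = 0. ✓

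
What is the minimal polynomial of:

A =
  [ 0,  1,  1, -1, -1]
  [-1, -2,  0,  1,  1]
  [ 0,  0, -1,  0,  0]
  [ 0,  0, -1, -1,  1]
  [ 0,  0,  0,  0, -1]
x^3 + 3*x^2 + 3*x + 1

The characteristic polynomial is χ_A(x) = (x + 1)^5, so the eigenvalues are known. The minimal polynomial is
  m_A(x) = Π_λ (x − λ)^{k_λ}
where k_λ is the size of the *largest* Jordan block for λ (equivalently, the smallest k with (A − λI)^k v = 0 for every generalised eigenvector v of λ).

  λ = -1: largest Jordan block has size 3, contributing (x + 1)^3

So m_A(x) = (x + 1)^3 = x^3 + 3*x^2 + 3*x + 1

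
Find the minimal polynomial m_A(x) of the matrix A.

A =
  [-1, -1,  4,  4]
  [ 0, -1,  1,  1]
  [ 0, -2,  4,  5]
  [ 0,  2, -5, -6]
x^3 + 3*x^2 + 3*x + 1

The characteristic polynomial is χ_A(x) = (x + 1)^4, so the eigenvalues are known. The minimal polynomial is
  m_A(x) = Π_λ (x − λ)^{k_λ}
where k_λ is the size of the *largest* Jordan block for λ (equivalently, the smallest k with (A − λI)^k v = 0 for every generalised eigenvector v of λ).

  λ = -1: largest Jordan block has size 3, contributing (x + 1)^3

So m_A(x) = (x + 1)^3 = x^3 + 3*x^2 + 3*x + 1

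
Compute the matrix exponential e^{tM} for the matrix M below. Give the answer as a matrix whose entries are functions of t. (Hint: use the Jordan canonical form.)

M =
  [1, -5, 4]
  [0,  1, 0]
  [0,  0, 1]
e^{tM} =
  [exp(t), -5*t*exp(t), 4*t*exp(t)]
  [0, exp(t), 0]
  [0, 0, exp(t)]

Strategy: write M = P · J · P⁻¹ where J is a Jordan canonical form, so e^{tM} = P · e^{tJ} · P⁻¹, and e^{tJ} can be computed block-by-block.

M has Jordan form
J =
  [1, 1, 0]
  [0, 1, 0]
  [0, 0, 1]
(up to reordering of blocks).

Per-block formulas:
  For a 1×1 block at λ = 1: exp(t · [1]) = [e^(1t)].
  For a 2×2 Jordan block J_2(1): exp(t · J_2(1)) = e^(1t)·(I + t·N), where N is the 2×2 nilpotent shift.

After assembling e^{tJ} and conjugating by P, we get:

e^{tM} =
  [exp(t), -5*t*exp(t), 4*t*exp(t)]
  [0, exp(t), 0]
  [0, 0, exp(t)]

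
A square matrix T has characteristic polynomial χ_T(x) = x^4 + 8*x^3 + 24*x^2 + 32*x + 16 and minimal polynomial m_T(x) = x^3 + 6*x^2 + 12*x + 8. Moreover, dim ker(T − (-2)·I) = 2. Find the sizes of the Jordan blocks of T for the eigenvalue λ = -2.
Block sizes for λ = -2: [3, 1]

Step 1 — from the characteristic polynomial, algebraic multiplicity of λ = -2 is 4. From dim ker(T − (-2)·I) = 2, there are exactly 2 Jordan blocks for λ = -2.
Step 2 — from the minimal polynomial, the factor (x + 2)^3 tells us the largest block for λ = -2 has size 3.
Step 3 — with total size 4, 2 blocks, and largest block 3, the block sizes (in nonincreasing order) are [3, 1].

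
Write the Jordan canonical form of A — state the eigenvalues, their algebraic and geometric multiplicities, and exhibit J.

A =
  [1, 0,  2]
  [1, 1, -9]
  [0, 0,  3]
J_2(1) ⊕ J_1(3)

The characteristic polynomial is
  det(x·I − A) = x^3 - 5*x^2 + 7*x - 3 = (x - 3)*(x - 1)^2

Eigenvalues and multiplicities (the geometric multiplicity of λ is n − rank(A − λI), which equals the number of Jordan blocks for λ):
  λ = 1: algebraic multiplicity = 2, geometric multiplicity = 1
  λ = 3: algebraic multiplicity = 1, geometric multiplicity = 1

Determining the block sizes for each eigenvalue:
  λ = 1: one block (gm = 1), so the single block has size am = 2 → block sizes [2]
  λ = 3: one block (gm = 1), so the single block has size am = 1 → block sizes [1]

Assembling the blocks gives a Jordan form
J =
  [1, 1, 0]
  [0, 1, 0]
  [0, 0, 3]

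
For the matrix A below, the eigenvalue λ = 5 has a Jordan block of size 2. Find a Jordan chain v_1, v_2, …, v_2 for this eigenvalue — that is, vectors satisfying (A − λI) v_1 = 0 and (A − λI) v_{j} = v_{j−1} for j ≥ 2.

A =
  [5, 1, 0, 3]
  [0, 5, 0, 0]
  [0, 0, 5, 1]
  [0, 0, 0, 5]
A Jordan chain for λ = 5 of length 2:
v_1 = (1, 0, 0, 0)ᵀ
v_2 = (0, 1, 0, 0)ᵀ

Let N = A − (5)·I. We want v_2 with N^2 v_2 = 0 but N^1 v_2 ≠ 0; then v_{j-1} := N · v_j for j = 2, …, 2.

Pick v_2 = (0, 1, 0, 0)ᵀ.
Then v_1 = N · v_2 = (1, 0, 0, 0)ᵀ.

Sanity check: (A − (5)·I) v_1 = (0, 0, 0, 0)ᵀ = 0. ✓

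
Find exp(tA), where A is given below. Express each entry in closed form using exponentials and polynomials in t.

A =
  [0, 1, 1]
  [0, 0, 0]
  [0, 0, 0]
e^{tA} =
  [1, t, t]
  [0, 1, 0]
  [0, 0, 1]

Strategy: write A = P · J · P⁻¹ where J is a Jordan canonical form, so e^{tA} = P · e^{tJ} · P⁻¹, and e^{tJ} can be computed block-by-block.

A has Jordan form
J =
  [0, 1, 0]
  [0, 0, 0]
  [0, 0, 0]
(up to reordering of blocks).

Per-block formulas:
  For a 2×2 Jordan block J_2(0): exp(t · J_2(0)) = e^(0t)·(I + t·N), where N is the 2×2 nilpotent shift.
  For a 1×1 block at λ = 0: exp(t · [0]) = [e^(0t)].

After assembling e^{tJ} and conjugating by P, we get:

e^{tA} =
  [1, t, t]
  [0, 1, 0]
  [0, 0, 1]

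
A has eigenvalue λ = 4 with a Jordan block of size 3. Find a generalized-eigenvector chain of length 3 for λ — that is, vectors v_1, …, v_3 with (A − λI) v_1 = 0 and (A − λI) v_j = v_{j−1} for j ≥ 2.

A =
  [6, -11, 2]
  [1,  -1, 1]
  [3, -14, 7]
A Jordan chain for λ = 4 of length 3:
v_1 = (-1, 0, 1)ᵀ
v_2 = (2, 1, 3)ᵀ
v_3 = (1, 0, 0)ᵀ

Let N = A − (4)·I. We want v_3 with N^3 v_3 = 0 but N^2 v_3 ≠ 0; then v_{j-1} := N · v_j for j = 3, …, 2.

Pick v_3 = (1, 0, 0)ᵀ.
Then v_2 = N · v_3 = (2, 1, 3)ᵀ.
Then v_1 = N · v_2 = (-1, 0, 1)ᵀ.

Sanity check: (A − (4)·I) v_1 = (0, 0, 0)ᵀ = 0. ✓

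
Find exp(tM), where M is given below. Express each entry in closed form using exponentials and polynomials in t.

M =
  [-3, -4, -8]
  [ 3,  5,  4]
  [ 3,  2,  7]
e^{tM} =
  [-6*t*exp(3*t) + exp(3*t), -4*t*exp(3*t), -8*t*exp(3*t)]
  [3*t*exp(3*t), 2*t*exp(3*t) + exp(3*t), 4*t*exp(3*t)]
  [3*t*exp(3*t), 2*t*exp(3*t), 4*t*exp(3*t) + exp(3*t)]

Strategy: write M = P · J · P⁻¹ where J is a Jordan canonical form, so e^{tM} = P · e^{tJ} · P⁻¹, and e^{tJ} can be computed block-by-block.

M has Jordan form
J =
  [3, 1, 0]
  [0, 3, 0]
  [0, 0, 3]
(up to reordering of blocks).

Per-block formulas:
  For a 1×1 block at λ = 3: exp(t · [3]) = [e^(3t)].
  For a 2×2 Jordan block J_2(3): exp(t · J_2(3)) = e^(3t)·(I + t·N), where N is the 2×2 nilpotent shift.

After assembling e^{tJ} and conjugating by P, we get:

e^{tM} =
  [-6*t*exp(3*t) + exp(3*t), -4*t*exp(3*t), -8*t*exp(3*t)]
  [3*t*exp(3*t), 2*t*exp(3*t) + exp(3*t), 4*t*exp(3*t)]
  [3*t*exp(3*t), 2*t*exp(3*t), 4*t*exp(3*t) + exp(3*t)]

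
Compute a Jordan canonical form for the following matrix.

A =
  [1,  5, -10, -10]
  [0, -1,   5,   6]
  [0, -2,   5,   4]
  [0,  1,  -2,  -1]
J_3(1) ⊕ J_1(1)

The characteristic polynomial is
  det(x·I − A) = x^4 - 4*x^3 + 6*x^2 - 4*x + 1 = (x - 1)^4

Eigenvalues and multiplicities (the geometric multiplicity of λ is n − rank(A − λI), which equals the number of Jordan blocks for λ):
  λ = 1: algebraic multiplicity = 4, geometric multiplicity = 2

Determining the block sizes for each eigenvalue:
  λ = 1: with am = 4 and gm = 2, the partition is not yet determined (e.g. several partitions of 4 into 2 parts exist). Let N = A − (1)·I. Computing rank(N^1) = 2, rank(N^2) = 1, rank(N^3) = 0; the number of blocks of size ≥ j is rank(N^{j−1}) − rank(N^j), giving [2, 1, 1]. So we have 1 block(s) of size 3, 1 block(s) of size 1 → block sizes [3, 1]

Assembling the blocks gives a Jordan form
J =
  [1, 1, 0, 0]
  [0, 1, 1, 0]
  [0, 0, 1, 0]
  [0, 0, 0, 1]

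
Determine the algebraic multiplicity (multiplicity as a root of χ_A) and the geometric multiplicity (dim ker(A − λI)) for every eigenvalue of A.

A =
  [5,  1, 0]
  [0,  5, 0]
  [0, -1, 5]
λ = 5: alg = 3, geom = 2

Step 1 — factor the characteristic polynomial to read off the algebraic multiplicities:
  χ_A(x) = (x - 5)^3

Step 2 — compute geometric multiplicities via the rank-nullity identity g(λ) = n − rank(A − λI):
  rank(A − (5)·I) = 1, so dim ker(A − (5)·I) = n − 1 = 2

Summary:
  λ = 5: algebraic multiplicity = 3, geometric multiplicity = 2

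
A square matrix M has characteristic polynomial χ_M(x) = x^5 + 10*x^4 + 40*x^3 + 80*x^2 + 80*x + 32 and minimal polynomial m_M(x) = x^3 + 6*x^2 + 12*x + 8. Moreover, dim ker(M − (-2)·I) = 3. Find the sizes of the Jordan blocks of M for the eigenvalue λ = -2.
Block sizes for λ = -2: [3, 1, 1]

Step 1 — from the characteristic polynomial, algebraic multiplicity of λ = -2 is 5. From dim ker(M − (-2)·I) = 3, there are exactly 3 Jordan blocks for λ = -2.
Step 2 — from the minimal polynomial, the factor (x + 2)^3 tells us the largest block for λ = -2 has size 3.
Step 3 — with total size 5, 3 blocks, and largest block 3, the block sizes (in nonincreasing order) are [3, 1, 1].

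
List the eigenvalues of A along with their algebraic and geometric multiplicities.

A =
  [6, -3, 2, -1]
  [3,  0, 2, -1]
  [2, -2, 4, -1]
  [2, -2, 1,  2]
λ = 3: alg = 4, geom = 2

Step 1 — factor the characteristic polynomial to read off the algebraic multiplicities:
  χ_A(x) = (x - 3)^4

Step 2 — compute geometric multiplicities via the rank-nullity identity g(λ) = n − rank(A − λI):
  rank(A − (3)·I) = 2, so dim ker(A − (3)·I) = n − 2 = 2

Summary:
  λ = 3: algebraic multiplicity = 4, geometric multiplicity = 2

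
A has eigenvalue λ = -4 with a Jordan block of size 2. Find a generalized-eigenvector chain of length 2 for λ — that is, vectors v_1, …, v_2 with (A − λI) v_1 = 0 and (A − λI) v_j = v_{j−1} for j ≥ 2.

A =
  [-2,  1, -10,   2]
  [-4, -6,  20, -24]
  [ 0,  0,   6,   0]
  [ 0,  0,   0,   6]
A Jordan chain for λ = -4 of length 2:
v_1 = (2, -4, 0, 0)ᵀ
v_2 = (1, 0, 0, 0)ᵀ

Let N = A − (-4)·I. We want v_2 with N^2 v_2 = 0 but N^1 v_2 ≠ 0; then v_{j-1} := N · v_j for j = 2, …, 2.

Pick v_2 = (1, 0, 0, 0)ᵀ.
Then v_1 = N · v_2 = (2, -4, 0, 0)ᵀ.

Sanity check: (A − (-4)·I) v_1 = (0, 0, 0, 0)ᵀ = 0. ✓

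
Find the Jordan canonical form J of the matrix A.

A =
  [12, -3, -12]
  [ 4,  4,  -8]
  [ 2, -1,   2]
J_2(6) ⊕ J_1(6)

The characteristic polynomial is
  det(x·I − A) = x^3 - 18*x^2 + 108*x - 216 = (x - 6)^3

Eigenvalues and multiplicities (the geometric multiplicity of λ is n − rank(A − λI), which equals the number of Jordan blocks for λ):
  λ = 6: algebraic multiplicity = 3, geometric multiplicity = 2

Determining the block sizes for each eigenvalue:
  λ = 6: 2 blocks summing to 3 forces exactly one block of size 2 and the rest size 1 → block sizes [2, 1]

Assembling the blocks gives a Jordan form
J =
  [6, 1, 0]
  [0, 6, 0]
  [0, 0, 6]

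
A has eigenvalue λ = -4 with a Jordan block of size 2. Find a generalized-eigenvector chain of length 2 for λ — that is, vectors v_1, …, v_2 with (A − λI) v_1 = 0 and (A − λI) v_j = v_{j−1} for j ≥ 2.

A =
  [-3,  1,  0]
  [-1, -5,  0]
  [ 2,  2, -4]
A Jordan chain for λ = -4 of length 2:
v_1 = (1, -1, 2)ᵀ
v_2 = (1, 0, 0)ᵀ

Let N = A − (-4)·I. We want v_2 with N^2 v_2 = 0 but N^1 v_2 ≠ 0; then v_{j-1} := N · v_j for j = 2, …, 2.

Pick v_2 = (1, 0, 0)ᵀ.
Then v_1 = N · v_2 = (1, -1, 2)ᵀ.

Sanity check: (A − (-4)·I) v_1 = (0, 0, 0)ᵀ = 0. ✓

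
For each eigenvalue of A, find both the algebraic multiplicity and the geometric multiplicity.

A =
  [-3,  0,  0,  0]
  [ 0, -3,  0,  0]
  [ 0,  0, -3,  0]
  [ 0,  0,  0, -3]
λ = -3: alg = 4, geom = 4

Step 1 — factor the characteristic polynomial to read off the algebraic multiplicities:
  χ_A(x) = (x + 3)^4

Step 2 — compute geometric multiplicities via the rank-nullity identity g(λ) = n − rank(A − λI):
  rank(A − (-3)·I) = 0, so dim ker(A − (-3)·I) = n − 0 = 4

Summary:
  λ = -3: algebraic multiplicity = 4, geometric multiplicity = 4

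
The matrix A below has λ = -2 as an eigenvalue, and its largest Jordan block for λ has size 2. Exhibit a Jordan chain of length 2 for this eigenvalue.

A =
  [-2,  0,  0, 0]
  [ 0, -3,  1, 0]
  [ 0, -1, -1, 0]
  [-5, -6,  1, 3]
A Jordan chain for λ = -2 of length 2:
v_1 = (0, 1, 1, 1)ᵀ
v_2 = (1, -1, 0, 0)ᵀ

Let N = A − (-2)·I. We want v_2 with N^2 v_2 = 0 but N^1 v_2 ≠ 0; then v_{j-1} := N · v_j for j = 2, …, 2.

Pick v_2 = (1, -1, 0, 0)ᵀ.
Then v_1 = N · v_2 = (0, 1, 1, 1)ᵀ.

Sanity check: (A − (-2)·I) v_1 = (0, 0, 0, 0)ᵀ = 0. ✓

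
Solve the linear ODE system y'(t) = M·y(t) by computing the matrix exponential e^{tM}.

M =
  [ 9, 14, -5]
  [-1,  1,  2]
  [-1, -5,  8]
e^{tM} =
  [3*t*exp(6*t) + exp(6*t), -3*t^2*exp(6*t)/2 + 14*t*exp(6*t), 3*t^2*exp(6*t)/2 - 5*t*exp(6*t)]
  [-t*exp(6*t), t^2*exp(6*t)/2 - 5*t*exp(6*t) + exp(6*t), -t^2*exp(6*t)/2 + 2*t*exp(6*t)]
  [-t*exp(6*t), t^2*exp(6*t)/2 - 5*t*exp(6*t), -t^2*exp(6*t)/2 + 2*t*exp(6*t) + exp(6*t)]

Strategy: write M = P · J · P⁻¹ where J is a Jordan canonical form, so e^{tM} = P · e^{tJ} · P⁻¹, and e^{tJ} can be computed block-by-block.

M has Jordan form
J =
  [6, 1, 0]
  [0, 6, 1]
  [0, 0, 6]
(up to reordering of blocks).

Per-block formulas:
  For a 3×3 Jordan block J_3(6): exp(t · J_3(6)) = e^(6t)·(I + t·N + (t^2/2)·N^2), where N is the 3×3 nilpotent shift.

After assembling e^{tJ} and conjugating by P, we get:

e^{tM} =
  [3*t*exp(6*t) + exp(6*t), -3*t^2*exp(6*t)/2 + 14*t*exp(6*t), 3*t^2*exp(6*t)/2 - 5*t*exp(6*t)]
  [-t*exp(6*t), t^2*exp(6*t)/2 - 5*t*exp(6*t) + exp(6*t), -t^2*exp(6*t)/2 + 2*t*exp(6*t)]
  [-t*exp(6*t), t^2*exp(6*t)/2 - 5*t*exp(6*t), -t^2*exp(6*t)/2 + 2*t*exp(6*t) + exp(6*t)]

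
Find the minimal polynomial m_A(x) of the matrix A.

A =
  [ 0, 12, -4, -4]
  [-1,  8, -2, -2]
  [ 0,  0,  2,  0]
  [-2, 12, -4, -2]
x^2 - 4*x + 4

The characteristic polynomial is χ_A(x) = (x - 2)^4, so the eigenvalues are known. The minimal polynomial is
  m_A(x) = Π_λ (x − λ)^{k_λ}
where k_λ is the size of the *largest* Jordan block for λ (equivalently, the smallest k with (A − λI)^k v = 0 for every generalised eigenvector v of λ).

  λ = 2: largest Jordan block has size 2, contributing (x − 2)^2

So m_A(x) = (x - 2)^2 = x^2 - 4*x + 4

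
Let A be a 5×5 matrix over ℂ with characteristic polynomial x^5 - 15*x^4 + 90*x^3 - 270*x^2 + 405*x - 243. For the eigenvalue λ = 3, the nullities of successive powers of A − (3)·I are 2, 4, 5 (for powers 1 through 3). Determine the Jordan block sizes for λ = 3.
Block sizes for λ = 3: [3, 2]

From the dimensions of kernels of powers, the number of Jordan blocks of size at least j is d_j − d_{j−1} where d_j = dim ker(N^j) (with d_0 = 0). Computing the differences gives [2, 2, 1].
The number of blocks of size exactly k is (#blocks of size ≥ k) − (#blocks of size ≥ k + 1), so the partition is: 1 block(s) of size 2, 1 block(s) of size 3.
In nonincreasing order the block sizes are [3, 2].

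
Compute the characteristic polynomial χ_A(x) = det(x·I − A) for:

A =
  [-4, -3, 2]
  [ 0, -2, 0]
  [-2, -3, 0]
x^3 + 6*x^2 + 12*x + 8

Expanding det(x·I − A) (e.g. by cofactor expansion or by noting that A is similar to its Jordan form J, which has the same characteristic polynomial as A) gives
  χ_A(x) = x^3 + 6*x^2 + 12*x + 8
which factors as (x + 2)^3. The eigenvalues (with algebraic multiplicities) are λ = -2 with multiplicity 3.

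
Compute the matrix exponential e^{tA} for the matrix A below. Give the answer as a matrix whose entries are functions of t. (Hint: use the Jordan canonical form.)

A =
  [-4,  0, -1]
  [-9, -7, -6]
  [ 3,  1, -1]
e^{tA} =
  [-3*t^2*exp(-4*t)/2 + exp(-4*t), -t^2*exp(-4*t)/2, -3*t^2*exp(-4*t)/2 - t*exp(-4*t)]
  [9*t^2*exp(-4*t)/2 - 9*t*exp(-4*t), 3*t^2*exp(-4*t)/2 - 3*t*exp(-4*t) + exp(-4*t), 9*t^2*exp(-4*t)/2 - 6*t*exp(-4*t)]
  [3*t*exp(-4*t), t*exp(-4*t), 3*t*exp(-4*t) + exp(-4*t)]

Strategy: write A = P · J · P⁻¹ where J is a Jordan canonical form, so e^{tA} = P · e^{tJ} · P⁻¹, and e^{tJ} can be computed block-by-block.

A has Jordan form
J =
  [-4,  1,  0]
  [ 0, -4,  1]
  [ 0,  0, -4]
(up to reordering of blocks).

Per-block formulas:
  For a 3×3 Jordan block J_3(-4): exp(t · J_3(-4)) = e^(-4t)·(I + t·N + (t^2/2)·N^2), where N is the 3×3 nilpotent shift.

After assembling e^{tJ} and conjugating by P, we get:

e^{tA} =
  [-3*t^2*exp(-4*t)/2 + exp(-4*t), -t^2*exp(-4*t)/2, -3*t^2*exp(-4*t)/2 - t*exp(-4*t)]
  [9*t^2*exp(-4*t)/2 - 9*t*exp(-4*t), 3*t^2*exp(-4*t)/2 - 3*t*exp(-4*t) + exp(-4*t), 9*t^2*exp(-4*t)/2 - 6*t*exp(-4*t)]
  [3*t*exp(-4*t), t*exp(-4*t), 3*t*exp(-4*t) + exp(-4*t)]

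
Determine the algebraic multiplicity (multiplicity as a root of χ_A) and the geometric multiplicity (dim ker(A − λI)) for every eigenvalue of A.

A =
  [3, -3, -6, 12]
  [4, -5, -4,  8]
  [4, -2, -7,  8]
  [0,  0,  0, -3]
λ = -3: alg = 4, geom = 3

Step 1 — factor the characteristic polynomial to read off the algebraic multiplicities:
  χ_A(x) = (x + 3)^4

Step 2 — compute geometric multiplicities via the rank-nullity identity g(λ) = n − rank(A − λI):
  rank(A − (-3)·I) = 1, so dim ker(A − (-3)·I) = n − 1 = 3

Summary:
  λ = -3: algebraic multiplicity = 4, geometric multiplicity = 3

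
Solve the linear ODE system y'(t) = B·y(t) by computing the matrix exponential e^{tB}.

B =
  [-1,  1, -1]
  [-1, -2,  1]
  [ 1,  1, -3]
e^{tB} =
  [-t^2*exp(-2*t)/2 + t*exp(-2*t) + exp(-2*t), t*exp(-2*t), t^2*exp(-2*t)/2 - t*exp(-2*t)]
  [-t*exp(-2*t), exp(-2*t), t*exp(-2*t)]
  [-t^2*exp(-2*t)/2 + t*exp(-2*t), t*exp(-2*t), t^2*exp(-2*t)/2 - t*exp(-2*t) + exp(-2*t)]

Strategy: write B = P · J · P⁻¹ where J is a Jordan canonical form, so e^{tB} = P · e^{tJ} · P⁻¹, and e^{tJ} can be computed block-by-block.

B has Jordan form
J =
  [-2,  1,  0]
  [ 0, -2,  1]
  [ 0,  0, -2]
(up to reordering of blocks).

Per-block formulas:
  For a 3×3 Jordan block J_3(-2): exp(t · J_3(-2)) = e^(-2t)·(I + t·N + (t^2/2)·N^2), where N is the 3×3 nilpotent shift.

After assembling e^{tJ} and conjugating by P, we get:

e^{tB} =
  [-t^2*exp(-2*t)/2 + t*exp(-2*t) + exp(-2*t), t*exp(-2*t), t^2*exp(-2*t)/2 - t*exp(-2*t)]
  [-t*exp(-2*t), exp(-2*t), t*exp(-2*t)]
  [-t^2*exp(-2*t)/2 + t*exp(-2*t), t*exp(-2*t), t^2*exp(-2*t)/2 - t*exp(-2*t) + exp(-2*t)]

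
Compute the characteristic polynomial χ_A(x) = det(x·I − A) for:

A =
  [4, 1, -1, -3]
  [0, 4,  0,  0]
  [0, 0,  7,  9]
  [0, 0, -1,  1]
x^4 - 16*x^3 + 96*x^2 - 256*x + 256

Expanding det(x·I − A) (e.g. by cofactor expansion or by noting that A is similar to its Jordan form J, which has the same characteristic polynomial as A) gives
  χ_A(x) = x^4 - 16*x^3 + 96*x^2 - 256*x + 256
which factors as (x - 4)^4. The eigenvalues (with algebraic multiplicities) are λ = 4 with multiplicity 4.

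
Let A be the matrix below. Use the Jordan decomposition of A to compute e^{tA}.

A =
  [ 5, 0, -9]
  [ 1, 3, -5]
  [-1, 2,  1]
e^{tA} =
  [-3*t*exp(2*t) + 2*exp(5*t) - exp(2*t), 6*t*exp(2*t) - 2*exp(5*t) + 2*exp(2*t), -3*t*exp(2*t) - 2*exp(5*t) + 2*exp(2*t)]
  [-2*t*exp(2*t) + exp(5*t) - exp(2*t), 4*t*exp(2*t) - exp(5*t) + 2*exp(2*t), -2*t*exp(2*t) - exp(5*t) + exp(2*t)]
  [-t*exp(2*t), 2*t*exp(2*t), -t*exp(2*t) + exp(2*t)]

Strategy: write A = P · J · P⁻¹ where J is a Jordan canonical form, so e^{tA} = P · e^{tJ} · P⁻¹, and e^{tJ} can be computed block-by-block.

A has Jordan form
J =
  [2, 1, 0]
  [0, 2, 0]
  [0, 0, 5]
(up to reordering of blocks).

Per-block formulas:
  For a 2×2 Jordan block J_2(2): exp(t · J_2(2)) = e^(2t)·(I + t·N), where N is the 2×2 nilpotent shift.
  For a 1×1 block at λ = 5: exp(t · [5]) = [e^(5t)].

After assembling e^{tJ} and conjugating by P, we get:

e^{tA} =
  [-3*t*exp(2*t) + 2*exp(5*t) - exp(2*t), 6*t*exp(2*t) - 2*exp(5*t) + 2*exp(2*t), -3*t*exp(2*t) - 2*exp(5*t) + 2*exp(2*t)]
  [-2*t*exp(2*t) + exp(5*t) - exp(2*t), 4*t*exp(2*t) - exp(5*t) + 2*exp(2*t), -2*t*exp(2*t) - exp(5*t) + exp(2*t)]
  [-t*exp(2*t), 2*t*exp(2*t), -t*exp(2*t) + exp(2*t)]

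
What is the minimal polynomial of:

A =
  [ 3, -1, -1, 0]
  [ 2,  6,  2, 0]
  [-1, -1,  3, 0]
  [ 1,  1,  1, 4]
x^2 - 8*x + 16

The characteristic polynomial is χ_A(x) = (x - 4)^4, so the eigenvalues are known. The minimal polynomial is
  m_A(x) = Π_λ (x − λ)^{k_λ}
where k_λ is the size of the *largest* Jordan block for λ (equivalently, the smallest k with (A − λI)^k v = 0 for every generalised eigenvector v of λ).

  λ = 4: largest Jordan block has size 2, contributing (x − 4)^2

So m_A(x) = (x - 4)^2 = x^2 - 8*x + 16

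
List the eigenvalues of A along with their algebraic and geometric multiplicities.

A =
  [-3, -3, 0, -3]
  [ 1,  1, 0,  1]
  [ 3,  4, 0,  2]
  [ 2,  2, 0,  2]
λ = 0: alg = 4, geom = 2

Step 1 — factor the characteristic polynomial to read off the algebraic multiplicities:
  χ_A(x) = x^4

Step 2 — compute geometric multiplicities via the rank-nullity identity g(λ) = n − rank(A − λI):
  rank(A − (0)·I) = 2, so dim ker(A − (0)·I) = n − 2 = 2

Summary:
  λ = 0: algebraic multiplicity = 4, geometric multiplicity = 2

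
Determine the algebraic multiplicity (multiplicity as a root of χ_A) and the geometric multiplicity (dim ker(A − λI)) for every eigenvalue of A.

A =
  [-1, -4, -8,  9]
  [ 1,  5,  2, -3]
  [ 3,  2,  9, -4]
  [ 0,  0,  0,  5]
λ = 3: alg = 1, geom = 1; λ = 5: alg = 3, geom = 1

Step 1 — factor the characteristic polynomial to read off the algebraic multiplicities:
  χ_A(x) = (x - 5)^3*(x - 3)

Step 2 — compute geometric multiplicities via the rank-nullity identity g(λ) = n − rank(A − λI):
  rank(A − (3)·I) = 3, so dim ker(A − (3)·I) = n − 3 = 1
  rank(A − (5)·I) = 3, so dim ker(A − (5)·I) = n − 3 = 1

Summary:
  λ = 3: algebraic multiplicity = 1, geometric multiplicity = 1
  λ = 5: algebraic multiplicity = 3, geometric multiplicity = 1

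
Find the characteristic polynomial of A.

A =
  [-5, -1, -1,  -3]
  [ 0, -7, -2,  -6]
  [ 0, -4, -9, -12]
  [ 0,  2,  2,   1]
x^4 + 20*x^3 + 150*x^2 + 500*x + 625

Expanding det(x·I − A) (e.g. by cofactor expansion or by noting that A is similar to its Jordan form J, which has the same characteristic polynomial as A) gives
  χ_A(x) = x^4 + 20*x^3 + 150*x^2 + 500*x + 625
which factors as (x + 5)^4. The eigenvalues (with algebraic multiplicities) are λ = -5 with multiplicity 4.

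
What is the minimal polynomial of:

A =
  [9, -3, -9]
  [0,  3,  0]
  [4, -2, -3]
x^2 - 6*x + 9

The characteristic polynomial is χ_A(x) = (x - 3)^3, so the eigenvalues are known. The minimal polynomial is
  m_A(x) = Π_λ (x − λ)^{k_λ}
where k_λ is the size of the *largest* Jordan block for λ (equivalently, the smallest k with (A − λI)^k v = 0 for every generalised eigenvector v of λ).

  λ = 3: largest Jordan block has size 2, contributing (x − 3)^2

So m_A(x) = (x - 3)^2 = x^2 - 6*x + 9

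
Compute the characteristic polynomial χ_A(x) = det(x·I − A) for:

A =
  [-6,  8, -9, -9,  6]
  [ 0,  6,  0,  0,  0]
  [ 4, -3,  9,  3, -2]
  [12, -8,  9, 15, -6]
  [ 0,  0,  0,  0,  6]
x^5 - 30*x^4 + 360*x^3 - 2160*x^2 + 6480*x - 7776

Expanding det(x·I − A) (e.g. by cofactor expansion or by noting that A is similar to its Jordan form J, which has the same characteristic polynomial as A) gives
  χ_A(x) = x^5 - 30*x^4 + 360*x^3 - 2160*x^2 + 6480*x - 7776
which factors as (x - 6)^5. The eigenvalues (with algebraic multiplicities) are λ = 6 with multiplicity 5.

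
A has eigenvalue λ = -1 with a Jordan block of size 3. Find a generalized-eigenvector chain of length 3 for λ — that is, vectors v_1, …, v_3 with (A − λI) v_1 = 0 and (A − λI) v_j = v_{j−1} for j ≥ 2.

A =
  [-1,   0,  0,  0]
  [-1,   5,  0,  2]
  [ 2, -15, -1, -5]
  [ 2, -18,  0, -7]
A Jordan chain for λ = -1 of length 3:
v_1 = (0, -2, 5, 6)ᵀ
v_2 = (0, -1, 2, 2)ᵀ
v_3 = (1, 0, 0, 0)ᵀ

Let N = A − (-1)·I. We want v_3 with N^3 v_3 = 0 but N^2 v_3 ≠ 0; then v_{j-1} := N · v_j for j = 3, …, 2.

Pick v_3 = (1, 0, 0, 0)ᵀ.
Then v_2 = N · v_3 = (0, -1, 2, 2)ᵀ.
Then v_1 = N · v_2 = (0, -2, 5, 6)ᵀ.

Sanity check: (A − (-1)·I) v_1 = (0, 0, 0, 0)ᵀ = 0. ✓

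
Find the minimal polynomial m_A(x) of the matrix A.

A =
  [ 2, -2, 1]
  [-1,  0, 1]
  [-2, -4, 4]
x^3 - 6*x^2 + 12*x - 8

The characteristic polynomial is χ_A(x) = (x - 2)^3, so the eigenvalues are known. The minimal polynomial is
  m_A(x) = Π_λ (x − λ)^{k_λ}
where k_λ is the size of the *largest* Jordan block for λ (equivalently, the smallest k with (A − λI)^k v = 0 for every generalised eigenvector v of λ).

  λ = 2: largest Jordan block has size 3, contributing (x − 2)^3

So m_A(x) = (x - 2)^3 = x^3 - 6*x^2 + 12*x - 8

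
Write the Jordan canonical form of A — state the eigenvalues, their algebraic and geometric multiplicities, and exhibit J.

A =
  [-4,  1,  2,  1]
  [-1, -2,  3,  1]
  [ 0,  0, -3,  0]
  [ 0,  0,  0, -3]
J_3(-3) ⊕ J_1(-3)

The characteristic polynomial is
  det(x·I − A) = x^4 + 12*x^3 + 54*x^2 + 108*x + 81 = (x + 3)^4

Eigenvalues and multiplicities (the geometric multiplicity of λ is n − rank(A − λI), which equals the number of Jordan blocks for λ):
  λ = -3: algebraic multiplicity = 4, geometric multiplicity = 2

Determining the block sizes for each eigenvalue:
  λ = -3: with am = 4 and gm = 2, the partition is not yet determined (e.g. several partitions of 4 into 2 parts exist). Let N = A − (-3)·I. Computing rank(N^1) = 2, rank(N^2) = 1, rank(N^3) = 0; the number of blocks of size ≥ j is rank(N^{j−1}) − rank(N^j), giving [2, 1, 1]. So we have 1 block(s) of size 3, 1 block(s) of size 1 → block sizes [3, 1]

Assembling the blocks gives a Jordan form
J =
  [-3,  1,  0,  0]
  [ 0, -3,  1,  0]
  [ 0,  0, -3,  0]
  [ 0,  0,  0, -3]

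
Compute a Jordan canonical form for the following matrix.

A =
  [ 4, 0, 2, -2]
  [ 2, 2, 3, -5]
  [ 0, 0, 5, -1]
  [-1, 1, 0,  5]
J_3(4) ⊕ J_1(4)

The characteristic polynomial is
  det(x·I − A) = x^4 - 16*x^3 + 96*x^2 - 256*x + 256 = (x - 4)^4

Eigenvalues and multiplicities (the geometric multiplicity of λ is n − rank(A − λI), which equals the number of Jordan blocks for λ):
  λ = 4: algebraic multiplicity = 4, geometric multiplicity = 2

Determining the block sizes for each eigenvalue:
  λ = 4: with am = 4 and gm = 2, the partition is not yet determined (e.g. several partitions of 4 into 2 parts exist). Let N = A − (4)·I. Computing rank(N^1) = 2, rank(N^2) = 1, rank(N^3) = 0; the number of blocks of size ≥ j is rank(N^{j−1}) − rank(N^j), giving [2, 1, 1]. So we have 1 block(s) of size 3, 1 block(s) of size 1 → block sizes [3, 1]

Assembling the blocks gives a Jordan form
J =
  [4, 1, 0, 0]
  [0, 4, 1, 0]
  [0, 0, 4, 0]
  [0, 0, 0, 4]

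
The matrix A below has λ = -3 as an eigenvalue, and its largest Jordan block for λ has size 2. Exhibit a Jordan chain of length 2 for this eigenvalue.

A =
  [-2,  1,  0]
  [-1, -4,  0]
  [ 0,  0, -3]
A Jordan chain for λ = -3 of length 2:
v_1 = (1, -1, 0)ᵀ
v_2 = (1, 0, 0)ᵀ

Let N = A − (-3)·I. We want v_2 with N^2 v_2 = 0 but N^1 v_2 ≠ 0; then v_{j-1} := N · v_j for j = 2, …, 2.

Pick v_2 = (1, 0, 0)ᵀ.
Then v_1 = N · v_2 = (1, -1, 0)ᵀ.

Sanity check: (A − (-3)·I) v_1 = (0, 0, 0)ᵀ = 0. ✓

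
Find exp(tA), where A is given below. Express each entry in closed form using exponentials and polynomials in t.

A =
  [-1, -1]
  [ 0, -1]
e^{tA} =
  [exp(-t), -t*exp(-t)]
  [0, exp(-t)]

Strategy: write A = P · J · P⁻¹ where J is a Jordan canonical form, so e^{tA} = P · e^{tJ} · P⁻¹, and e^{tJ} can be computed block-by-block.

A has Jordan form
J =
  [-1,  1]
  [ 0, -1]
(up to reordering of blocks).

Per-block formulas:
  For a 2×2 Jordan block J_2(-1): exp(t · J_2(-1)) = e^(-1t)·(I + t·N), where N is the 2×2 nilpotent shift.

After assembling e^{tJ} and conjugating by P, we get:

e^{tA} =
  [exp(-t), -t*exp(-t)]
  [0, exp(-t)]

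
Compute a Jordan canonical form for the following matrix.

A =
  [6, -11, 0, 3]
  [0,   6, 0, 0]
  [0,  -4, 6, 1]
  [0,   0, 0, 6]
J_2(6) ⊕ J_2(6)

The characteristic polynomial is
  det(x·I − A) = x^4 - 24*x^3 + 216*x^2 - 864*x + 1296 = (x - 6)^4

Eigenvalues and multiplicities (the geometric multiplicity of λ is n − rank(A − λI), which equals the number of Jordan blocks for λ):
  λ = 6: algebraic multiplicity = 4, geometric multiplicity = 2

Determining the block sizes for each eigenvalue:
  λ = 6: with am = 4 and gm = 2, the partition is not yet determined (e.g. several partitions of 4 into 2 parts exist). Let N = A − (6)·I. Computing rank(N^1) = 2, rank(N^2) = 0; the number of blocks of size ≥ j is rank(N^{j−1}) − rank(N^j), giving [2, 2]. So we have 2 block(s) of size 2 → block sizes [2, 2]

Assembling the blocks gives a Jordan form
J =
  [6, 1, 0, 0]
  [0, 6, 0, 0]
  [0, 0, 6, 1]
  [0, 0, 0, 6]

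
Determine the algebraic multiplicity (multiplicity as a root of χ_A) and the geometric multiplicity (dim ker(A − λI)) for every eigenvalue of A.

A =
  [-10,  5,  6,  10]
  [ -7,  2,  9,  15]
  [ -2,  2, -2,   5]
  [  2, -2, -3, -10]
λ = -5: alg = 4, geom = 2

Step 1 — factor the characteristic polynomial to read off the algebraic multiplicities:
  χ_A(x) = (x + 5)^4

Step 2 — compute geometric multiplicities via the rank-nullity identity g(λ) = n − rank(A − λI):
  rank(A − (-5)·I) = 2, so dim ker(A − (-5)·I) = n − 2 = 2

Summary:
  λ = -5: algebraic multiplicity = 4, geometric multiplicity = 2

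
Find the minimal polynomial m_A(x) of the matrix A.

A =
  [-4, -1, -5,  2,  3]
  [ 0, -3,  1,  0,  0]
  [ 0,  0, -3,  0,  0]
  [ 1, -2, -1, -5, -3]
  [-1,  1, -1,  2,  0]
x^3 + 9*x^2 + 27*x + 27

The characteristic polynomial is χ_A(x) = (x + 3)^5, so the eigenvalues are known. The minimal polynomial is
  m_A(x) = Π_λ (x − λ)^{k_λ}
where k_λ is the size of the *largest* Jordan block for λ (equivalently, the smallest k with (A − λI)^k v = 0 for every generalised eigenvector v of λ).

  λ = -3: largest Jordan block has size 3, contributing (x + 3)^3

So m_A(x) = (x + 3)^3 = x^3 + 9*x^2 + 27*x + 27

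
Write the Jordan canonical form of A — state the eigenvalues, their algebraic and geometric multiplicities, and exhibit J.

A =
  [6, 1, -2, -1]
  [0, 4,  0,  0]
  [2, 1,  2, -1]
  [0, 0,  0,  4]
J_2(4) ⊕ J_1(4) ⊕ J_1(4)

The characteristic polynomial is
  det(x·I − A) = x^4 - 16*x^3 + 96*x^2 - 256*x + 256 = (x - 4)^4

Eigenvalues and multiplicities (the geometric multiplicity of λ is n − rank(A − λI), which equals the number of Jordan blocks for λ):
  λ = 4: algebraic multiplicity = 4, geometric multiplicity = 3

Determining the block sizes for each eigenvalue:
  λ = 4: 3 blocks summing to 4 forces exactly one block of size 2 and the rest size 1 → block sizes [2, 1, 1]

Assembling the blocks gives a Jordan form
J =
  [4, 1, 0, 0]
  [0, 4, 0, 0]
  [0, 0, 4, 0]
  [0, 0, 0, 4]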